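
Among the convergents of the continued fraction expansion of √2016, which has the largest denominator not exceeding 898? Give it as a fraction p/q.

√2016 = [44; 1, 8, 1, 88, …] (period length 4).
Convergents:
  p_0/q_0 = 44/1
  p_1/q_1 = 45/1
  p_2/q_2 = 404/9
  p_3/q_3 = 449/10
  p_4/q_4 = 39916/889
  p_5/q_5 = 40365/899
q_4 = 889 ≤ 898 < 899 = q_5, so the answer is 39916/889.

39916/889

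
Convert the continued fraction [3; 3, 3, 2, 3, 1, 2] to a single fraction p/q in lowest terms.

Using pₖ = aₖpₖ₋₁ + pₖ₋₂ and qₖ = aₖqₖ₋₁ + qₖ₋₂:
  k=0: a=3, p=3, q=1
  k=1: a=3, p=10, q=3
  k=2: a=3, p=33, q=10
  k=3: a=2, p=76, q=23
  k=4: a=3, p=261, q=79
  k=5: a=1, p=337, q=102
  k=6: a=2, p=935, q=283

935/283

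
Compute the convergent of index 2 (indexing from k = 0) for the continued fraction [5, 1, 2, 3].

Using pₖ = aₖpₖ₋₁ + pₖ₋₂, qₖ = aₖqₖ₋₁ + qₖ₋₂ (with p₋₁=1, p₋₂=0, q₋₁=0, q₋₂=1):
  k=0: a=5, p=5, q=1
  k=1: a=1, p=6, q=1
  k=2: a=2, p=17, q=3

17/3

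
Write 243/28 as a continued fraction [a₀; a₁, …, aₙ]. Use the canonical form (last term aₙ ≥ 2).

[8; 1, 2, 9]

243 = 8·28 + 19
28 = 1·19 + 9
19 = 2·9 + 1
9 = 9·1 + 0  (stop)
So 243/28 = [8; 1, 2, 9].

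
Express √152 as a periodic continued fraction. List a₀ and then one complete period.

[12; 3, 24]

a₀ = ⌊√152⌋ = 12.
With m₀=0, d₀=1 and mₖ₊₁ = dₖaₖ − mₖ, dₖ₊₁ = (n − mₖ₊₁²)/dₖ, aₖ₊₁ = ⌊(a₀+mₖ₊₁)/dₖ₊₁⌋:
  k=1: m=12, d=8, a=3
  k=2: m=12, d=1, a=24
d=1 and a=2a₀=24 at k=2, so the next step gives (m, d) = (12, 8) again — its k=1 value — and the period has length 2.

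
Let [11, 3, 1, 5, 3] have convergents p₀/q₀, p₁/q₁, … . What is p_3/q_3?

259/23

Using pₖ = aₖpₖ₋₁ + pₖ₋₂, qₖ = aₖqₖ₋₁ + qₖ₋₂ (with p₋₁=1, p₋₂=0, q₋₁=0, q₋₂=1):
  k=0: a=11, p=11, q=1
  k=1: a=3, p=34, q=3
  k=2: a=1, p=45, q=4
  k=3: a=5, p=259, q=23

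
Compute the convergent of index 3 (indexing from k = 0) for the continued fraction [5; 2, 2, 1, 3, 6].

Using pₖ = aₖpₖ₋₁ + pₖ₋₂, qₖ = aₖqₖ₋₁ + qₖ₋₂ (with p₋₁=1, p₋₂=0, q₋₁=0, q₋₂=1):
  k=0: a=5, p=5, q=1
  k=1: a=2, p=11, q=2
  k=2: a=2, p=27, q=5
  k=3: a=1, p=38, q=7

38/7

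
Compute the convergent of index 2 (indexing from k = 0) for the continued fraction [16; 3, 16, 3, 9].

Using pₖ = aₖpₖ₋₁ + pₖ₋₂, qₖ = aₖqₖ₋₁ + qₖ₋₂ (with p₋₁=1, p₋₂=0, q₋₁=0, q₋₂=1):
  k=0: a=16, p=16, q=1
  k=1: a=3, p=49, q=3
  k=2: a=16, p=800, q=49

800/49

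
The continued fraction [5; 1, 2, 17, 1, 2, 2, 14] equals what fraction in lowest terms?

Fold from the inside: start with 14/1.
  2 + 1/14 = 29/14
  2 + 14/29 = 72/29
  1 + 29/72 = 101/72
  17 + 72/101 = 1789/101
  2 + 101/1789 = 3679/1789
  1 + 1789/3679 = 5468/3679
  5 + 3679/5468 = 31019/5468

31019/5468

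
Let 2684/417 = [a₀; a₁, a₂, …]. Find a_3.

2

2684 = 6·417 + 182   →  a_0 = 6
417 = 2·182 + 53   →  a_1 = 2
182 = 3·53 + 23   →  a_2 = 3
53 = 2·23 + 7   →  a_3 = 2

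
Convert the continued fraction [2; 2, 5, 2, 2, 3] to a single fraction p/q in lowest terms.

Fold from the inside: start with 3/1.
  2 + 1/3 = 7/3
  2 + 3/7 = 17/7
  5 + 7/17 = 92/17
  2 + 17/92 = 201/92
  2 + 92/201 = 494/201

494/201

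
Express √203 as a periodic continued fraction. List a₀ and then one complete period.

a₀ = ⌊√203⌋ = 14.
With m₀=0, d₀=1 and mₖ₊₁ = dₖaₖ − mₖ, dₖ₊₁ = (n − mₖ₊₁²)/dₖ, aₖ₊₁ = ⌊(a₀+mₖ₊₁)/dₖ₊₁⌋:
  k=1: m=14, d=7, a=4
  k=2: m=14, d=1, a=28
d=1 and a=2a₀=28 at k=2, so the next step gives (m, d) = (14, 7) again — its k=1 value — and the period has length 2.

[14; 4, 28]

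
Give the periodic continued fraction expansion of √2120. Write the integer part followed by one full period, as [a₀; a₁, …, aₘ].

[46; 23, 92]

a₀ = ⌊√2120⌋ = 46.
With m₀=0, d₀=1 and mₖ₊₁ = dₖaₖ − mₖ, dₖ₊₁ = (n − mₖ₊₁²)/dₖ, aₖ₊₁ = ⌊(a₀+mₖ₊₁)/dₖ₊₁⌋:
  k=1: m=46, d=4, a=23
  k=2: m=46, d=1, a=92
d=1 and a=2a₀=92 at k=2, so the next step gives (m, d) = (46, 4) again — its k=1 value — and the period has length 2.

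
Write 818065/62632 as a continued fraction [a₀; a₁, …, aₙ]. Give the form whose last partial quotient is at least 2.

[13; 16, 3, 1, 2, 18, 19]

818065 = 13*62632 + 3849
62632 = 16*3849 + 1048
3849 = 3*1048 + 705
1048 = 1*705 + 343
705 = 2*343 + 19
343 = 18*19 + 1
19 = 19*1 + 0  (stop)
So 818065/62632 = [13; 16, 3, 1, 2, 18, 19].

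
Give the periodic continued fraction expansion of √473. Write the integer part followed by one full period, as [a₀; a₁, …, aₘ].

a₀ = ⌊√473⌋ = 21.
With m₀=0, d₀=1 and mₖ₊₁ = dₖaₖ − mₖ, dₖ₊₁ = (n − mₖ₊₁²)/dₖ, aₖ₊₁ = ⌊(a₀+mₖ₊₁)/dₖ₊₁⌋:
  k=1: m=21, d=32, a=1
  k=2: m=11, d=11, a=2
  k=3: m=11, d=32, a=1
  k=4: m=21, d=1, a=42
d=1 and a=2a₀=42 at k=4, so the next step gives (m, d) = (21, 32) again — its k=1 value — and the period has length 4.

[21; 1, 2, 1, 42]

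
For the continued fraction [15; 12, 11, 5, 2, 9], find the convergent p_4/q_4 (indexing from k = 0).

22428/1487

Using pₖ = aₖpₖ₋₁ + pₖ₋₂, qₖ = aₖqₖ₋₁ + qₖ₋₂ (with p₋₁=1, p₋₂=0, q₋₁=0, q₋₂=1):
  k=0: a=15, p=15, q=1
  k=1: a=12, p=181, q=12
  k=2: a=11, p=2006, q=133
  k=3: a=5, p=10211, q=677
  k=4: a=2, p=22428, q=1487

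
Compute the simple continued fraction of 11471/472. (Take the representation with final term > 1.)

11471 = 24·472 + 143
472 = 3·143 + 43
143 = 3·43 + 14
43 = 3·14 + 1
14 = 14·1 + 0  (stop)
So 11471/472 = [24; 3, 3, 3, 14].

[24; 3, 3, 3, 14]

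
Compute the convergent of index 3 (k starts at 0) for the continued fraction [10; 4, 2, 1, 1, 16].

Using pₖ = aₖpₖ₋₁ + pₖ₋₂, qₖ = aₖqₖ₋₁ + qₖ₋₂ (with p₋₁=1, p₋₂=0, q₋₁=0, q₋₂=1):
  k=0: a=10, p=10, q=1
  k=1: a=4, p=41, q=4
  k=2: a=2, p=92, q=9
  k=3: a=1, p=133, q=13

133/13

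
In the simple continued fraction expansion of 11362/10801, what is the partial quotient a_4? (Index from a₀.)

19

11362 = 1·10801 + 561   →  a_0 = 1
10801 = 19·561 + 142   →  a_1 = 19
561 = 3·142 + 135   →  a_2 = 3
142 = 1·135 + 7   →  a_3 = 1
135 = 19·7 + 2   →  a_4 = 19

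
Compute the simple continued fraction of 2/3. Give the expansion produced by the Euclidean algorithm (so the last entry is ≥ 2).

[0; 1, 2]

2 = 0·3 + 2
3 = 1·2 + 1
2 = 2·1 + 0  (stop)
So 2/3 = [0; 1, 2].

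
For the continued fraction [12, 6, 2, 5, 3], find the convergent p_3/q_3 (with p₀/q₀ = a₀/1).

863/71

Using pₖ = aₖpₖ₋₁ + pₖ₋₂, qₖ = aₖqₖ₋₁ + qₖ₋₂ (with p₋₁=1, p₋₂=0, q₋₁=0, q₋₂=1):
  k=0: a=12, p=12, q=1
  k=1: a=6, p=73, q=6
  k=2: a=2, p=158, q=13
  k=3: a=5, p=863, q=71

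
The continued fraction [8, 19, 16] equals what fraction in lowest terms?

2456/305

Using pₖ = aₖpₖ₋₁ + pₖ₋₂ and qₖ = aₖqₖ₋₁ + qₖ₋₂:
  k=0: a=8, p=8, q=1
  k=1: a=19, p=153, q=19
  k=2: a=16, p=2456, q=305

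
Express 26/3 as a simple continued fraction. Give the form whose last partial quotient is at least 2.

[8; 1, 2]

26 = 8·3 + 2
3 = 1·2 + 1
2 = 2·1 + 0  (stop)
So 26/3 = [8; 1, 2].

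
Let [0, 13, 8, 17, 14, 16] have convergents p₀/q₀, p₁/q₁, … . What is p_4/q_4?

1926/25277

Using pₖ = aₖpₖ₋₁ + pₖ₋₂, qₖ = aₖqₖ₋₁ + qₖ₋₂ (with p₋₁=1, p₋₂=0, q₋₁=0, q₋₂=1):
  k=0: a=0, p=0, q=1
  k=1: a=13, p=1, q=13
  k=2: a=8, p=8, q=105
  k=3: a=17, p=137, q=1798
  k=4: a=14, p=1926, q=25277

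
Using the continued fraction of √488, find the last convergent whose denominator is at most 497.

√488 = [22; 11, 44, …] (period length 2).
Convergents:
  p_0/q_0 = 22/1
  p_1/q_1 = 243/11
  p_2/q_2 = 10714/485
  p_3/q_3 = 118097/5346
q_2 = 485 ≤ 497 < 5346 = q_3, so the answer is 10714/485.

10714/485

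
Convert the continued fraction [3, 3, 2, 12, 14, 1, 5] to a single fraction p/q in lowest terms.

25592/7785

Fold from the inside: start with 5/1.
  1 + 1/5 = 6/5
  14 + 5/6 = 89/6
  12 + 6/89 = 1074/89
  2 + 89/1074 = 2237/1074
  3 + 1074/2237 = 7785/2237
  3 + 2237/7785 = 25592/7785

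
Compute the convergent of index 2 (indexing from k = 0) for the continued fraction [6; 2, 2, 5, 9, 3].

32/5

Using pₖ = aₖpₖ₋₁ + pₖ₋₂, qₖ = aₖqₖ₋₁ + qₖ₋₂ (with p₋₁=1, p₋₂=0, q₋₁=0, q₋₂=1):
  k=0: a=6, p=6, q=1
  k=1: a=2, p=13, q=2
  k=2: a=2, p=32, q=5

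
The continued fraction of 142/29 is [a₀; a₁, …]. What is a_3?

1

142 = 4·29 + 26   →  a_0 = 4
29 = 1·26 + 3   →  a_1 = 1
26 = 8·3 + 2   →  a_2 = 8
3 = 1·2 + 1   →  a_3 = 1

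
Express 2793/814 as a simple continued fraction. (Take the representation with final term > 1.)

[3; 2, 3, 7, 2, 7]

2793 = 3·814 + 351
814 = 2·351 + 112
351 = 3·112 + 15
112 = 7·15 + 7
15 = 2·7 + 1
7 = 7·1 + 0  (stop)
So 2793/814 = [3; 2, 3, 7, 2, 7].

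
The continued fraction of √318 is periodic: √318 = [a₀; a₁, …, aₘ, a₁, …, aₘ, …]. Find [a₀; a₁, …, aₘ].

a₀ = ⌊√318⌋ = 17.
With m₀=0, d₀=1 and mₖ₊₁ = dₖaₖ − mₖ, dₖ₊₁ = (n − mₖ₊₁²)/dₖ, aₖ₊₁ = ⌊(a₀+mₖ₊₁)/dₖ₊₁⌋:
  k=1: m=17, d=29, a=1
  k=2: m=12, d=6, a=4
  k=3: m=12, d=29, a=1
  k=4: m=17, d=1, a=34
d=1 and a=2a₀=34 at k=4, so the next step gives (m, d) = (17, 29) again — its k=1 value — and the period has length 4.

[17; 1, 4, 1, 34]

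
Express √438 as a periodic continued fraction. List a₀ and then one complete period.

[20; 1, 12, 1, 40]

a₀ = ⌊√438⌋ = 20.
With m₀=0, d₀=1 and mₖ₊₁ = dₖaₖ − mₖ, dₖ₊₁ = (n − mₖ₊₁²)/dₖ, aₖ₊₁ = ⌊(a₀+mₖ₊₁)/dₖ₊₁⌋:
  k=1: m=20, d=38, a=1
  k=2: m=18, d=3, a=12
  k=3: m=18, d=38, a=1
  k=4: m=20, d=1, a=40
d=1 and a=2a₀=40 at k=4, so the next step gives (m, d) = (20, 38) again — its k=1 value — and the period has length 4.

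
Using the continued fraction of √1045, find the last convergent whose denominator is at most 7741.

√1045 = [32; 3, 15, 1, 4, 1, 15, 3, 64, …] (period length 8).
Convergents:
  p_0/q_0 = 32/1
  p_1/q_1 = 97/3
  p_2/q_2 = 1487/46
  p_3/q_3 = 1584/49
  p_4/q_4 = 7823/242
  p_5/q_5 = 9407/291
  p_6/q_6 = 148928/4607
  p_7/q_7 = 456191/14112
q_6 = 4607 ≤ 7741 < 14112 = q_7, so the answer is 148928/4607.

148928/4607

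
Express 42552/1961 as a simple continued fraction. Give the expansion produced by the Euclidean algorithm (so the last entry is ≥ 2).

42552 = 21·1961 + 1371
1961 = 1·1371 + 590
1371 = 2·590 + 191
590 = 3·191 + 17
191 = 11·17 + 4
17 = 4·4 + 1
4 = 4·1 + 0  (stop)
So 42552/1961 = [21; 1, 2, 3, 11, 4, 4].

[21; 1, 2, 3, 11, 4, 4]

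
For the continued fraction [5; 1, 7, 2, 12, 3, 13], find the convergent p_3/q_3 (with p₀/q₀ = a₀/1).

100/17

Using pₖ = aₖpₖ₋₁ + pₖ₋₂, qₖ = aₖqₖ₋₁ + qₖ₋₂ (with p₋₁=1, p₋₂=0, q₋₁=0, q₋₂=1):
  k=0: a=5, p=5, q=1
  k=1: a=1, p=6, q=1
  k=2: a=7, p=47, q=8
  k=3: a=2, p=100, q=17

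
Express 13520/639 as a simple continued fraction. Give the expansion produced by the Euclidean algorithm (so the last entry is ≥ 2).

[21; 6, 3, 16, 2]

13520 = 21*639 + 101
639 = 6*101 + 33
101 = 3*33 + 2
33 = 16*2 + 1
2 = 2*1 + 0  (stop)
So 13520/639 = [21; 6, 3, 16, 2].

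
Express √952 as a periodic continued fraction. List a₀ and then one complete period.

a₀ = ⌊√952⌋ = 30.
With m₀=0, d₀=1 and mₖ₊₁ = dₖaₖ − mₖ, dₖ₊₁ = (n − mₖ₊₁²)/dₖ, aₖ₊₁ = ⌊(a₀+mₖ₊₁)/dₖ₊₁⌋:
  k=1: m=30, d=52, a=1
  k=2: m=22, d=9, a=5
  k=3: m=23, d=47, a=1
  k=4: m=24, d=8, a=6
  k=5: m=24, d=47, a=1
  k=6: m=23, d=9, a=5
  k=7: m=22, d=52, a=1
  k=8: m=30, d=1, a=60
d=1 and a=2a₀=60 at k=8, so the next step gives (m, d) = (30, 52) again — its k=1 value — and the period has length 8.

[30; 1, 5, 1, 6, 1, 5, 1, 60]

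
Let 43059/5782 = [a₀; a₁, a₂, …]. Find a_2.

43059 = 7·5782 + 2585   →  a_0 = 7
5782 = 2·2585 + 612   →  a_1 = 2
2585 = 4·612 + 137   →  a_2 = 4

4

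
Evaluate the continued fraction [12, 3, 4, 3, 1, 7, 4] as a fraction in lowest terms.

21701/1763

Fold from the inside: start with 4/1.
  7 + 1/4 = 29/4
  1 + 4/29 = 33/29
  3 + 29/33 = 128/33
  4 + 33/128 = 545/128
  3 + 128/545 = 1763/545
  12 + 545/1763 = 21701/1763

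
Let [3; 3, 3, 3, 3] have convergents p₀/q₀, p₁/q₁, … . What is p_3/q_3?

109/33

Using pₖ = aₖpₖ₋₁ + pₖ₋₂, qₖ = aₖqₖ₋₁ + qₖ₋₂ (with p₋₁=1, p₋₂=0, q₋₁=0, q₋₂=1):
  k=0: a=3, p=3, q=1
  k=1: a=3, p=10, q=3
  k=2: a=3, p=33, q=10
  k=3: a=3, p=109, q=33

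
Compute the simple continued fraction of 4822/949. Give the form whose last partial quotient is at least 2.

[5; 12, 3, 12, 2]

4822 = 5×949 + 77
949 = 12×77 + 25
77 = 3×25 + 2
25 = 12×2 + 1
2 = 2×1 + 0  (stop)
So 4822/949 = [5; 12, 3, 12, 2].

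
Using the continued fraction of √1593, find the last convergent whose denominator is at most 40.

√1593 = [39; 1, 10, 2, 2, 2, 10, 1, 78, …] (period length 8).
Convergents:
  p_0/q_0 = 39/1
  p_1/q_1 = 40/1
  p_2/q_2 = 439/11
  p_3/q_3 = 918/23
  p_4/q_4 = 2275/57
q_3 = 23 ≤ 40 < 57 = q_4, so the answer is 918/23.

918/23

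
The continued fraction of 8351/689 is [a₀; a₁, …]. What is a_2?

3

8351 = 12·689 + 83   →  a_0 = 12
689 = 8·83 + 25   →  a_1 = 8
83 = 3·25 + 8   →  a_2 = 3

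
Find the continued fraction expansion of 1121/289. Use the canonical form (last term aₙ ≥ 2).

1121 = 3·289 + 254
289 = 1·254 + 35
254 = 7·35 + 9
35 = 3·9 + 8
9 = 1·8 + 1
8 = 8·1 + 0  (stop)
So 1121/289 = [3; 1, 7, 3, 1, 8].

[3; 1, 7, 3, 1, 8]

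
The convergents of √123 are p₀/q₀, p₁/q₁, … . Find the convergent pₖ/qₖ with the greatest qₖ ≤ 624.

√123 = [11; 11, 22, …] (period length 2).
Convergents:
  p_0/q_0 = 11/1
  p_1/q_1 = 122/11
  p_2/q_2 = 2695/243
  p_3/q_3 = 29767/2684
q_2 = 243 ≤ 624 < 2684 = q_3, so the answer is 2695/243.

2695/243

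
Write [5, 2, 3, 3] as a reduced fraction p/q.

125/23

Fold from the inside: start with 3/1.
  3 + 1/3 = 10/3
  2 + 3/10 = 23/10
  5 + 10/23 = 125/23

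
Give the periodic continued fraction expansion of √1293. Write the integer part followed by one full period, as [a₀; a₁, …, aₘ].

[35; 1, 22, 1, 70]

a₀ = ⌊√1293⌋ = 35.
With m₀=0, d₀=1 and mₖ₊₁ = dₖaₖ − mₖ, dₖ₊₁ = (n − mₖ₊₁²)/dₖ, aₖ₊₁ = ⌊(a₀+mₖ₊₁)/dₖ₊₁⌋:
  k=1: m=35, d=68, a=1
  k=2: m=33, d=3, a=22
  k=3: m=33, d=68, a=1
  k=4: m=35, d=1, a=70
d=1 and a=2a₀=70 at k=4, so the next step gives (m, d) = (35, 68) again — its k=1 value — and the period has length 4.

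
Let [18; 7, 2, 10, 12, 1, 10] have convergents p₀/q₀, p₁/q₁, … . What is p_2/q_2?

Using pₖ = aₖpₖ₋₁ + pₖ₋₂, qₖ = aₖqₖ₋₁ + qₖ₋₂ (with p₋₁=1, p₋₂=0, q₋₁=0, q₋₂=1):
  k=0: a=18, p=18, q=1
  k=1: a=7, p=127, q=7
  k=2: a=2, p=272, q=15

272/15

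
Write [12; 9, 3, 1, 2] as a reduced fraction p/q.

1235/102

Fold from the inside: start with 2/1.
  1 + 1/2 = 3/2
  3 + 2/3 = 11/3
  9 + 3/11 = 102/11
  12 + 11/102 = 1235/102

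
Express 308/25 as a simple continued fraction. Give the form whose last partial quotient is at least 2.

[12; 3, 8]

308 = 12·25 + 8
25 = 3·8 + 1
8 = 8·1 + 0  (stop)
So 308/25 = [12; 3, 8].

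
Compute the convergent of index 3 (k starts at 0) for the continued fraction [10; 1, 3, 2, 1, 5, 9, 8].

Using pₖ = aₖpₖ₋₁ + pₖ₋₂, qₖ = aₖqₖ₋₁ + qₖ₋₂ (with p₋₁=1, p₋₂=0, q₋₁=0, q₋₂=1):
  k=0: a=10, p=10, q=1
  k=1: a=1, p=11, q=1
  k=2: a=3, p=43, q=4
  k=3: a=2, p=97, q=9

97/9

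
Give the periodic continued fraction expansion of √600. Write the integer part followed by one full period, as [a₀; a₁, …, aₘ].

[24; 2, 48]

a₀ = ⌊√600⌋ = 24.
With m₀=0, d₀=1 and mₖ₊₁ = dₖaₖ − mₖ, dₖ₊₁ = (n − mₖ₊₁²)/dₖ, aₖ₊₁ = ⌊(a₀+mₖ₊₁)/dₖ₊₁⌋:
  k=1: m=24, d=24, a=2
  k=2: m=24, d=1, a=48
d=1 and a=2a₀=48 at k=2, so the next step gives (m, d) = (24, 24) again — its k=1 value — and the period has length 2.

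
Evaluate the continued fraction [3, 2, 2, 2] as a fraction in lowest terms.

41/12

Using pₖ = aₖpₖ₋₁ + pₖ₋₂ and qₖ = aₖqₖ₋₁ + qₖ₋₂:
  k=0: a=3, p=3, q=1
  k=1: a=2, p=7, q=2
  k=2: a=2, p=17, q=5
  k=3: a=2, p=41, q=12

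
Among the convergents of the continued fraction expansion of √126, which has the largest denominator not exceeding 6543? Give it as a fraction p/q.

√126 = [11; 4, 2, 4, 22, …] (period length 4).
Convergents:
  p_0/q_0 = 11/1
  p_1/q_1 = 45/4
  p_2/q_2 = 101/9
  p_3/q_3 = 449/40
  p_4/q_4 = 9979/889
  p_5/q_5 = 40365/3596
  p_6/q_6 = 90709/8081
q_5 = 3596 ≤ 6543 < 8081 = q_6, so the answer is 40365/3596.

40365/3596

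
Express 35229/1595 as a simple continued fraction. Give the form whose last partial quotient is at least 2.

35229 = 22·1595 + 139
1595 = 11·139 + 66
139 = 2·66 + 7
66 = 9·7 + 3
7 = 2·3 + 1
3 = 3·1 + 0  (stop)
So 35229/1595 = [22; 11, 2, 9, 2, 3].

[22; 11, 2, 9, 2, 3]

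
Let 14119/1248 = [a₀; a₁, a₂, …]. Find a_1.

14119 = 11·1248 + 391   →  a_0 = 11
1248 = 3·391 + 75   →  a_1 = 3

3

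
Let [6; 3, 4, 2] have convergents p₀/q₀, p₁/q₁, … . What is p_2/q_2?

Using pₖ = aₖpₖ₋₁ + pₖ₋₂, qₖ = aₖqₖ₋₁ + qₖ₋₂ (with p₋₁=1, p₋₂=0, q₋₁=0, q₋₂=1):
  k=0: a=6, p=6, q=1
  k=1: a=3, p=19, q=3
  k=2: a=4, p=82, q=13

82/13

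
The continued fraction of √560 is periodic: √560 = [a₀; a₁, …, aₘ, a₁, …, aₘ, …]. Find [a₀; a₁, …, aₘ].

a₀ = ⌊√560⌋ = 23.
With m₀=0, d₀=1 and mₖ₊₁ = dₖaₖ − mₖ, dₖ₊₁ = (n − mₖ₊₁²)/dₖ, aₖ₊₁ = ⌊(a₀+mₖ₊₁)/dₖ₊₁⌋:
  k=1: m=23, d=31, a=1
  k=2: m=8, d=16, a=1
  k=3: m=8, d=31, a=1
  k=4: m=23, d=1, a=46
d=1 and a=2a₀=46 at k=4, so the next step gives (m, d) = (23, 31) again — its k=1 value — and the period has length 4.

[23; 1, 1, 1, 46]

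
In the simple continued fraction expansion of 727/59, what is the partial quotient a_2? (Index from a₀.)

9

727 = 12·59 + 19   →  a_0 = 12
59 = 3·19 + 2   →  a_1 = 3
19 = 9·2 + 1   →  a_2 = 9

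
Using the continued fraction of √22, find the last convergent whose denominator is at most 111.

√22 = [4; 1, 2, 4, 2, 1, 8, …] (period length 6).
Convergents:
  p_0/q_0 = 4/1
  p_1/q_1 = 5/1
  p_2/q_2 = 14/3
  p_3/q_3 = 61/13
  p_4/q_4 = 136/29
  p_5/q_5 = 197/42
  p_6/q_6 = 1712/365
q_5 = 42 ≤ 111 < 365 = q_6, so the answer is 197/42.

197/42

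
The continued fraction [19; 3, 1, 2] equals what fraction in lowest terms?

212/11

Fold from the inside: start with 2/1.
  1 + 1/2 = 3/2
  3 + 2/3 = 11/3
  19 + 3/11 = 212/11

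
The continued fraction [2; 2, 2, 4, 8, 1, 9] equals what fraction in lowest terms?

Using pₖ = aₖpₖ₋₁ + pₖ₋₂ and qₖ = aₖqₖ₋₁ + qₖ₋₂:
  k=0: a=2, p=2, q=1
  k=1: a=2, p=5, q=2
  k=2: a=2, p=12, q=5
  k=3: a=4, p=53, q=22
  k=4: a=8, p=436, q=181
  k=5: a=1, p=489, q=203
  k=6: a=9, p=4837, q=2008

4837/2008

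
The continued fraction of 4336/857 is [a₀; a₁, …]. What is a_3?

4

4336 = 5·857 + 51   →  a_0 = 5
857 = 16·51 + 41   →  a_1 = 16
51 = 1·41 + 10   →  a_2 = 1
41 = 4·10 + 1   →  a_3 = 4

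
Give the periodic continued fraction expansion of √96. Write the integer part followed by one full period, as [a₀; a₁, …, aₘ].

a₀ = ⌊√96⌋ = 9.
With m₀=0, d₀=1 and mₖ₊₁ = dₖaₖ − mₖ, dₖ₊₁ = (n − mₖ₊₁²)/dₖ, aₖ₊₁ = ⌊(a₀+mₖ₊₁)/dₖ₊₁⌋:
  k=1: m=9, d=15, a=1
  k=2: m=6, d=4, a=3
  k=3: m=6, d=15, a=1
  k=4: m=9, d=1, a=18
d=1 and a=2a₀=18 at k=4, so the next step gives (m, d) = (9, 15) again — its k=1 value — and the period has length 4.

[9; 1, 3, 1, 18]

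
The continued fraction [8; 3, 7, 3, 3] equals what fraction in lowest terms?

Fold from the inside: start with 3/1.
  3 + 1/3 = 10/3
  7 + 3/10 = 73/10
  3 + 10/73 = 229/73
  8 + 73/229 = 1905/229

1905/229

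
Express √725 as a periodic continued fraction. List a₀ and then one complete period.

[26; 1, 12, 2, 12, 1, 52]

a₀ = ⌊√725⌋ = 26.
With m₀=0, d₀=1 and mₖ₊₁ = dₖaₖ − mₖ, dₖ₊₁ = (n − mₖ₊₁²)/dₖ, aₖ₊₁ = ⌊(a₀+mₖ₊₁)/dₖ₊₁⌋:
  k=1: m=26, d=49, a=1
  k=2: m=23, d=4, a=12
  k=3: m=25, d=25, a=2
  k=4: m=25, d=4, a=12
  k=5: m=23, d=49, a=1
  k=6: m=26, d=1, a=52
d=1 and a=2a₀=52 at k=6, so the next step gives (m, d) = (26, 49) again — its k=1 value — and the period has length 6.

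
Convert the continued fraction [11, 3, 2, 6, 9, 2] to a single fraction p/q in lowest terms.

Fold from the inside: start with 2/1.
  9 + 1/2 = 19/2
  6 + 2/19 = 116/19
  2 + 19/116 = 251/116
  3 + 116/251 = 869/251
  11 + 251/869 = 9810/869

9810/869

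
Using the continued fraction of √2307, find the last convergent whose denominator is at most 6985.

√2307 = [48; 32, 96, …] (period length 2).
Convergents:
  p_0/q_0 = 48/1
  p_1/q_1 = 1537/32
  p_2/q_2 = 147600/3073
  p_3/q_3 = 4724737/98368
q_2 = 3073 ≤ 6985 < 98368 = q_3, so the answer is 147600/3073.

147600/3073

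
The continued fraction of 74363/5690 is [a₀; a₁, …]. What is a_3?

74363 = 13·5690 + 393   →  a_0 = 13
5690 = 14·393 + 188   →  a_1 = 14
393 = 2·188 + 17   →  a_2 = 2
188 = 11·17 + 1   →  a_3 = 11

11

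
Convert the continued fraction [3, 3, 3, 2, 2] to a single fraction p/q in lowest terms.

185/56

Fold from the inside: start with 2/1.
  2 + 1/2 = 5/2
  3 + 2/5 = 17/5
  3 + 5/17 = 56/17
  3 + 17/56 = 185/56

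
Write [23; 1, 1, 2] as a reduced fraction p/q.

118/5

Fold from the inside: start with 2/1.
  1 + 1/2 = 3/2
  1 + 2/3 = 5/3
  23 + 3/5 = 118/5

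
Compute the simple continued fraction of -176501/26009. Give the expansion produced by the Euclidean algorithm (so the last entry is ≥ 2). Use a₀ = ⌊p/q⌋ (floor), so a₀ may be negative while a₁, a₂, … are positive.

-176501 = -7×26009 + 5562
26009 = 4×5562 + 3761
5562 = 1×3761 + 1801
3761 = 2×1801 + 159
1801 = 11×159 + 52
159 = 3×52 + 3
52 = 17×3 + 1
3 = 3×1 + 0  (stop)
So -176501/26009 = [-7; 4, 1, 2, 11, 3, 17, 3].

[-7; 4, 1, 2, 11, 3, 17, 3]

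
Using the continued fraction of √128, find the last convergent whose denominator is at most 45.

√128 = [11; 3, 5, 3, 22, …] (period length 4).
Convergents:
  p_0/q_0 = 11/1
  p_1/q_1 = 34/3
  p_2/q_2 = 181/16
  p_3/q_3 = 577/51
q_2 = 16 ≤ 45 < 51 = q_3, so the answer is 181/16.

181/16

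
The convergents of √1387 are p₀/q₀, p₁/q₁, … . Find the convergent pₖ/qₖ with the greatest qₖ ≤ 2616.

45622/1225

√1387 = [37; 4, 8, 37, 8, 4, 74, …] (period length 6).
Convergents:
  p_0/q_0 = 37/1
  p_1/q_1 = 149/4
  p_2/q_2 = 1229/33
  p_3/q_3 = 45622/1225
  p_4/q_4 = 366205/9833
q_3 = 1225 ≤ 2616 < 9833 = q_4, so the answer is 45622/1225.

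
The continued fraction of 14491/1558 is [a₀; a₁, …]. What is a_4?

14491 = 9·1558 + 469   →  a_0 = 9
1558 = 3·469 + 151   →  a_1 = 3
469 = 3·151 + 16   →  a_2 = 3
151 = 9·16 + 7   →  a_3 = 9
16 = 2·7 + 2   →  a_4 = 2

2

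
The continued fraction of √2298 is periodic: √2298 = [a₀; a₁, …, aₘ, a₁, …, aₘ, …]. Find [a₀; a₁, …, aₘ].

[47; 1, 14, 1, 94]

a₀ = ⌊√2298⌋ = 47.
With m₀=0, d₀=1 and mₖ₊₁ = dₖaₖ − mₖ, dₖ₊₁ = (n − mₖ₊₁²)/dₖ, aₖ₊₁ = ⌊(a₀+mₖ₊₁)/dₖ₊₁⌋:
  k=1: m=47, d=89, a=1
  k=2: m=42, d=6, a=14
  k=3: m=42, d=89, a=1
  k=4: m=47, d=1, a=94
d=1 and a=2a₀=94 at k=4, so the next step gives (m, d) = (47, 89) again — its k=1 value — and the period has length 4.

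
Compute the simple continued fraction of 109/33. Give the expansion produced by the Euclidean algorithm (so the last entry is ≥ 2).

[3; 3, 3, 3]

109 = 3·33 + 10
33 = 3·10 + 3
10 = 3·3 + 1
3 = 3·1 + 0  (stop)
So 109/33 = [3; 3, 3, 3].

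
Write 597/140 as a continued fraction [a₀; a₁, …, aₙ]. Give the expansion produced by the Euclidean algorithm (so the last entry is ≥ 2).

597 = 4×140 + 37
140 = 3×37 + 29
37 = 1×29 + 8
29 = 3×8 + 5
8 = 1×5 + 3
5 = 1×3 + 2
3 = 1×2 + 1
2 = 2×1 + 0  (stop)
So 597/140 = [4; 3, 1, 3, 1, 1, 1, 2].

[4; 3, 1, 3, 1, 1, 1, 2]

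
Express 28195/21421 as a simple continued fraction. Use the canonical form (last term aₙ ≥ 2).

28195 = 1*21421 + 6774
21421 = 3*6774 + 1099
6774 = 6*1099 + 180
1099 = 6*180 + 19
180 = 9*19 + 9
19 = 2*9 + 1
9 = 9*1 + 0  (stop)
So 28195/21421 = [1; 3, 6, 6, 9, 2, 9].

[1; 3, 6, 6, 9, 2, 9]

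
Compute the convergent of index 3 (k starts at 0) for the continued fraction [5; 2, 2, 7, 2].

Using pₖ = aₖpₖ₋₁ + pₖ₋₂, qₖ = aₖqₖ₋₁ + qₖ₋₂ (with p₋₁=1, p₋₂=0, q₋₁=0, q₋₂=1):
  k=0: a=5, p=5, q=1
  k=1: a=2, p=11, q=2
  k=2: a=2, p=27, q=5
  k=3: a=7, p=200, q=37

200/37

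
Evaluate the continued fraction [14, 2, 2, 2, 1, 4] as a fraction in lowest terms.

1153/80

Fold from the inside: start with 4/1.
  1 + 1/4 = 5/4
  2 + 4/5 = 14/5
  2 + 5/14 = 33/14
  2 + 14/33 = 80/33
  14 + 33/80 = 1153/80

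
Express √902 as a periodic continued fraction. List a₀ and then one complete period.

a₀ = ⌊√902⌋ = 30.
With m₀=0, d₀=1 and mₖ₊₁ = dₖaₖ − mₖ, dₖ₊₁ = (n − mₖ₊₁²)/dₖ, aₖ₊₁ = ⌊(a₀+mₖ₊₁)/dₖ₊₁⌋:
  k=1: m=30, d=2, a=30
  k=2: m=30, d=1, a=60
d=1 and a=2a₀=60 at k=2, so the next step gives (m, d) = (30, 2) again — its k=1 value — and the period has length 2.

[30; 30, 60]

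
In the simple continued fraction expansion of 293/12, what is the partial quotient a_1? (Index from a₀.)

293 = 24·12 + 5   →  a_0 = 24
12 = 2·5 + 2   →  a_1 = 2

2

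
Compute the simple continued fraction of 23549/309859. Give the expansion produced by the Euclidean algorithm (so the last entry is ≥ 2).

[0; 13, 6, 3, 17, 7, 10]

23549 = 0*309859 + 23549
309859 = 13*23549 + 3722
23549 = 6*3722 + 1217
3722 = 3*1217 + 71
1217 = 17*71 + 10
71 = 7*10 + 1
10 = 10*1 + 0  (stop)
So 23549/309859 = [0; 13, 6, 3, 17, 7, 10].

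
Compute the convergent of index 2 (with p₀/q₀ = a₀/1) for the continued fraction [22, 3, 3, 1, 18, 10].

Using pₖ = aₖpₖ₋₁ + pₖ₋₂, qₖ = aₖqₖ₋₁ + qₖ₋₂ (with p₋₁=1, p₋₂=0, q₋₁=0, q₋₂=1):
  k=0: a=22, p=22, q=1
  k=1: a=3, p=67, q=3
  k=2: a=3, p=223, q=10

223/10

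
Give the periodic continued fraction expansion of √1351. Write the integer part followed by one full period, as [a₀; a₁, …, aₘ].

[36; 1, 3, 10, 3, 1, 72]

a₀ = ⌊√1351⌋ = 36.
With m₀=0, d₀=1 and mₖ₊₁ = dₖaₖ − mₖ, dₖ₊₁ = (n − mₖ₊₁²)/dₖ, aₖ₊₁ = ⌊(a₀+mₖ₊₁)/dₖ₊₁⌋:
  k=1: m=36, d=55, a=1
  k=2: m=19, d=18, a=3
  k=3: m=35, d=7, a=10
  k=4: m=35, d=18, a=3
  k=5: m=19, d=55, a=1
  k=6: m=36, d=1, a=72
d=1 and a=2a₀=72 at k=6, so the next step gives (m, d) = (36, 55) again — its k=1 value — and the period has length 6.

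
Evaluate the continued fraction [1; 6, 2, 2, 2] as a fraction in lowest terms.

Fold from the inside: start with 2/1.
  2 + 1/2 = 5/2
  2 + 2/5 = 12/5
  6 + 5/12 = 77/12
  1 + 12/77 = 89/77

89/77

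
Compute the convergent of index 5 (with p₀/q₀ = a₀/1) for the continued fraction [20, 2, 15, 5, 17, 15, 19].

832821/40657

Using pₖ = aₖpₖ₋₁ + pₖ₋₂, qₖ = aₖqₖ₋₁ + qₖ₋₂ (with p₋₁=1, p₋₂=0, q₋₁=0, q₋₂=1):
  k=0: a=20, p=20, q=1
  k=1: a=2, p=41, q=2
  k=2: a=15, p=635, q=31
  k=3: a=5, p=3216, q=157
  k=4: a=17, p=55307, q=2700
  k=5: a=15, p=832821, q=40657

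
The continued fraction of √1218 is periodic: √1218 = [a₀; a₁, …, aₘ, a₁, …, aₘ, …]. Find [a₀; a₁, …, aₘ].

[34; 1, 8, 1, 68]

a₀ = ⌊√1218⌋ = 34.
With m₀=0, d₀=1 and mₖ₊₁ = dₖaₖ − mₖ, dₖ₊₁ = (n − mₖ₊₁²)/dₖ, aₖ₊₁ = ⌊(a₀+mₖ₊₁)/dₖ₊₁⌋:
  k=1: m=34, d=62, a=1
  k=2: m=28, d=7, a=8
  k=3: m=28, d=62, a=1
  k=4: m=34, d=1, a=68
d=1 and a=2a₀=68 at k=4, so the next step gives (m, d) = (34, 62) again — its k=1 value — and the period has length 4.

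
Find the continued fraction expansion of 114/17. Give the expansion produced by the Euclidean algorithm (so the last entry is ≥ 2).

[6; 1, 2, 2, 2]

114 = 6×17 + 12
17 = 1×12 + 5
12 = 2×5 + 2
5 = 2×2 + 1
2 = 2×1 + 0  (stop)
So 114/17 = [6; 1, 2, 2, 2].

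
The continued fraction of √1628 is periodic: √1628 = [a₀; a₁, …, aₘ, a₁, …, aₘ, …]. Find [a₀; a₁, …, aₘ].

[40; 2, 1, 6, 1, 2, 80]

a₀ = ⌊√1628⌋ = 40.
With m₀=0, d₀=1 and mₖ₊₁ = dₖaₖ − mₖ, dₖ₊₁ = (n − mₖ₊₁²)/dₖ, aₖ₊₁ = ⌊(a₀+mₖ₊₁)/dₖ₊₁⌋:
  k=1: m=40, d=28, a=2
  k=2: m=16, d=49, a=1
  k=3: m=33, d=11, a=6
  k=4: m=33, d=49, a=1
  k=5: m=16, d=28, a=2
  k=6: m=40, d=1, a=80
d=1 and a=2a₀=80 at k=6, so the next step gives (m, d) = (40, 28) again — its k=1 value — and the period has length 6.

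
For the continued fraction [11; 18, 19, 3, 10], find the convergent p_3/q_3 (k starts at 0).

11575/1047

Using pₖ = aₖpₖ₋₁ + pₖ₋₂, qₖ = aₖqₖ₋₁ + qₖ₋₂ (with p₋₁=1, p₋₂=0, q₋₁=0, q₋₂=1):
  k=0: a=11, p=11, q=1
  k=1: a=18, p=199, q=18
  k=2: a=19, p=3792, q=343
  k=3: a=3, p=11575, q=1047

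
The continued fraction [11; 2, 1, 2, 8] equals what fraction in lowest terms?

Fold from the inside: start with 8/1.
  2 + 1/8 = 17/8
  1 + 8/17 = 25/17
  2 + 17/25 = 67/25
  11 + 25/67 = 762/67

762/67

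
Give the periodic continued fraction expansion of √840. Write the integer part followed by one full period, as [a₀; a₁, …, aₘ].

[28; 1, 56]

a₀ = ⌊√840⌋ = 28.
With m₀=0, d₀=1 and mₖ₊₁ = dₖaₖ − mₖ, dₖ₊₁ = (n − mₖ₊₁²)/dₖ, aₖ₊₁ = ⌊(a₀+mₖ₊₁)/dₖ₊₁⌋:
  k=1: m=28, d=56, a=1
  k=2: m=28, d=1, a=56
d=1 and a=2a₀=56 at k=2, so the next step gives (m, d) = (28, 56) again — its k=1 value — and the period has length 2.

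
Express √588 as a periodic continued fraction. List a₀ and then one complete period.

[24; 4, 48]

a₀ = ⌊√588⌋ = 24.
With m₀=0, d₀=1 and mₖ₊₁ = dₖaₖ − mₖ, dₖ₊₁ = (n − mₖ₊₁²)/dₖ, aₖ₊₁ = ⌊(a₀+mₖ₊₁)/dₖ₊₁⌋:
  k=1: m=24, d=12, a=4
  k=2: m=24, d=1, a=48
d=1 and a=2a₀=48 at k=2, so the next step gives (m, d) = (24, 12) again — its k=1 value — and the period has length 2.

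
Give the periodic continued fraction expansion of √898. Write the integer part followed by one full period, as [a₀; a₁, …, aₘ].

a₀ = ⌊√898⌋ = 29.

[29; 1, 28, 1, 58]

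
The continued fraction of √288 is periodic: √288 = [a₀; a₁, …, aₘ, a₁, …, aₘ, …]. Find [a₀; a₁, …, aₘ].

[16; 1, 32]

a₀ = ⌊√288⌋ = 16.
With m₀=0, d₀=1 and mₖ₊₁ = dₖaₖ − mₖ, dₖ₊₁ = (n − mₖ₊₁²)/dₖ, aₖ₊₁ = ⌊(a₀+mₖ₊₁)/dₖ₊₁⌋:
  k=1: m=16, d=32, a=1
  k=2: m=16, d=1, a=32
d=1 and a=2a₀=32 at k=2, so the next step gives (m, d) = (16, 32) again — its k=1 value — and the period has length 2.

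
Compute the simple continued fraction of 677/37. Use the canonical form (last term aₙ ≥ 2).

[18; 3, 2, 1, 3]

677 = 18*37 + 11
37 = 3*11 + 4
11 = 2*4 + 3
4 = 1*3 + 1
3 = 3*1 + 0  (stop)
So 677/37 = [18; 3, 2, 1, 3].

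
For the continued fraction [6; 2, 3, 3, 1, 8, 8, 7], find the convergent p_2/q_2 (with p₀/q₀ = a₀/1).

45/7

Using pₖ = aₖpₖ₋₁ + pₖ₋₂, qₖ = aₖqₖ₋₁ + qₖ₋₂ (with p₋₁=1, p₋₂=0, q₋₁=0, q₋₂=1):
  k=0: a=6, p=6, q=1
  k=1: a=2, p=13, q=2
  k=2: a=3, p=45, q=7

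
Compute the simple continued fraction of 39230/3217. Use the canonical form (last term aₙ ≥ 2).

[12; 5, 7, 5, 8, 2]

39230 = 12·3217 + 626
3217 = 5·626 + 87
626 = 7·87 + 17
87 = 5·17 + 2
17 = 8·2 + 1
2 = 2·1 + 0  (stop)
So 39230/3217 = [12; 5, 7, 5, 8, 2].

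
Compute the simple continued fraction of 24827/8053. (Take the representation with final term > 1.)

24827 = 3*8053 + 668
8053 = 12*668 + 37
668 = 18*37 + 2
37 = 18*2 + 1
2 = 2*1 + 0  (stop)
So 24827/8053 = [3; 12, 18, 18, 2].

[3; 12, 18, 18, 2]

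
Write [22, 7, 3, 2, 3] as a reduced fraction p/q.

Fold from the inside: start with 3/1.
  2 + 1/3 = 7/3
  3 + 3/7 = 24/7
  7 + 7/24 = 175/24
  22 + 24/175 = 3874/175

3874/175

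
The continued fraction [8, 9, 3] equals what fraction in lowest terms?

Fold from the inside: start with 3/1.
  9 + 1/3 = 28/3
  8 + 3/28 = 227/28

227/28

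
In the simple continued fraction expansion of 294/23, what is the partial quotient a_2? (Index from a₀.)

3

294 = 12·23 + 18   →  a_0 = 12
23 = 1·18 + 5   →  a_1 = 1
18 = 3·5 + 3   →  a_2 = 3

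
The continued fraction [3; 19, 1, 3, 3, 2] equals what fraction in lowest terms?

1809/593

Fold from the inside: start with 2/1.
  3 + 1/2 = 7/2
  3 + 2/7 = 23/7
  1 + 7/23 = 30/23
  19 + 23/30 = 593/30
  3 + 30/593 = 1809/593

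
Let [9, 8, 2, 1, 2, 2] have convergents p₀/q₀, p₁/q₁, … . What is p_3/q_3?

Using pₖ = aₖpₖ₋₁ + pₖ₋₂, qₖ = aₖqₖ₋₁ + qₖ₋₂ (with p₋₁=1, p₋₂=0, q₋₁=0, q₋₂=1):
  k=0: a=9, p=9, q=1
  k=1: a=8, p=73, q=8
  k=2: a=2, p=155, q=17
  k=3: a=1, p=228, q=25

228/25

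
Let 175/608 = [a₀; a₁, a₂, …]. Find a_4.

4

175 = 0·608 + 175   →  a_0 = 0
608 = 3·175 + 83   →  a_1 = 3
175 = 2·83 + 9   →  a_2 = 2
83 = 9·9 + 2   →  a_3 = 9
9 = 4·2 + 1   →  a_4 = 4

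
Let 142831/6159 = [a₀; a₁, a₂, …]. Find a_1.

142831 = 23·6159 + 1174   →  a_0 = 23
6159 = 5·1174 + 289   →  a_1 = 5

5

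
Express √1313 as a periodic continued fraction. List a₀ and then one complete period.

[36; 4, 4, 72]

a₀ = ⌊√1313⌋ = 36.
With m₀=0, d₀=1 and mₖ₊₁ = dₖaₖ − mₖ, dₖ₊₁ = (n − mₖ₊₁²)/dₖ, aₖ₊₁ = ⌊(a₀+mₖ₊₁)/dₖ₊₁⌋:
  k=1: m=36, d=17, a=4
  k=2: m=32, d=17, a=4
  k=3: m=36, d=1, a=72
d=1 and a=2a₀=72 at k=3, so the next step gives (m, d) = (36, 17) again — its k=1 value — and the period has length 3.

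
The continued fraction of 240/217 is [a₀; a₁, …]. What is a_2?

240 = 1·217 + 23   →  a_0 = 1
217 = 9·23 + 10   →  a_1 = 9
23 = 2·10 + 3   →  a_2 = 2

2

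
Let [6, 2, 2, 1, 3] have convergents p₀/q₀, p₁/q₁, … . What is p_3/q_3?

45/7

Using pₖ = aₖpₖ₋₁ + pₖ₋₂, qₖ = aₖqₖ₋₁ + qₖ₋₂ (with p₋₁=1, p₋₂=0, q₋₁=0, q₋₂=1):
  k=0: a=6, p=6, q=1
  k=1: a=2, p=13, q=2
  k=2: a=2, p=32, q=5
  k=3: a=1, p=45, q=7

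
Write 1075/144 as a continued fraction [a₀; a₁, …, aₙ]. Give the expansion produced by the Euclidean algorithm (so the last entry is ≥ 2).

1075 = 7×144 + 67
144 = 2×67 + 10
67 = 6×10 + 7
10 = 1×7 + 3
7 = 2×3 + 1
3 = 3×1 + 0  (stop)
So 1075/144 = [7; 2, 6, 1, 2, 3].

[7; 2, 6, 1, 2, 3]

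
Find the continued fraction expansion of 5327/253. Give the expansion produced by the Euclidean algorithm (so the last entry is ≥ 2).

5327 = 21×253 + 14
253 = 18×14 + 1
14 = 14×1 + 0  (stop)
So 5327/253 = [21; 18, 14].

[21; 18, 14]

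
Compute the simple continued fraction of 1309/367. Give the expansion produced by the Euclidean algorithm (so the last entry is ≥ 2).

[3; 1, 1, 3, 4, 12]

1309 = 3·367 + 208
367 = 1·208 + 159
208 = 1·159 + 49
159 = 3·49 + 12
49 = 4·12 + 1
12 = 12·1 + 0  (stop)
So 1309/367 = [3; 1, 1, 3, 4, 12].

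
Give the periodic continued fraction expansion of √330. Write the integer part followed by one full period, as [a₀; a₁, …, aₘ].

[18; 6, 36]

a₀ = ⌊√330⌋ = 18.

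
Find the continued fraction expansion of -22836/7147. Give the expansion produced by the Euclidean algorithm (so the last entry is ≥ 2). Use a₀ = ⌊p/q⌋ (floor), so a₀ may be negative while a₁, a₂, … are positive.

-22836 = -4·7147 + 5752
7147 = 1·5752 + 1395
5752 = 4·1395 + 172
1395 = 8·172 + 19
172 = 9·19 + 1
19 = 19·1 + 0  (stop)
So -22836/7147 = [-4; 1, 4, 8, 9, 19].

[-4; 1, 4, 8, 9, 19]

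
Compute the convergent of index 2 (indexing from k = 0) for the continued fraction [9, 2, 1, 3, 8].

28/3

Using pₖ = aₖpₖ₋₁ + pₖ₋₂, qₖ = aₖqₖ₋₁ + qₖ₋₂ (with p₋₁=1, p₋₂=0, q₋₁=0, q₋₂=1):
  k=0: a=9, p=9, q=1
  k=1: a=2, p=19, q=2
  k=2: a=1, p=28, q=3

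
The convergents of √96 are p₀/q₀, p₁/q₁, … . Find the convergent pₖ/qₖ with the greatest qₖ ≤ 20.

√96 = [9; 1, 3, 1, 18, …] (period length 4).
Convergents:
  p_0/q_0 = 9/1
  p_1/q_1 = 10/1
  p_2/q_2 = 39/4
  p_3/q_3 = 49/5
  p_4/q_4 = 921/94
q_3 = 5 ≤ 20 < 94 = q_4, so the answer is 49/5.

49/5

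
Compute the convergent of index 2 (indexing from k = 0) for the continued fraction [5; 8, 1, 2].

Using pₖ = aₖpₖ₋₁ + pₖ₋₂, qₖ = aₖqₖ₋₁ + qₖ₋₂ (with p₋₁=1, p₋₂=0, q₋₁=0, q₋₂=1):
  k=0: a=5, p=5, q=1
  k=1: a=8, p=41, q=8
  k=2: a=1, p=46, q=9

46/9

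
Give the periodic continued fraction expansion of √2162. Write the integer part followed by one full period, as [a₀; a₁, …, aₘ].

[46; 2, 92]

a₀ = ⌊√2162⌋ = 46.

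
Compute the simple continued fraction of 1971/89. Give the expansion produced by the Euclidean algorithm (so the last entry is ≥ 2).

[22; 6, 1, 5, 2]

1971 = 22*89 + 13
89 = 6*13 + 11
13 = 1*11 + 2
11 = 5*2 + 1
2 = 2*1 + 0  (stop)
So 1971/89 = [22; 6, 1, 5, 2].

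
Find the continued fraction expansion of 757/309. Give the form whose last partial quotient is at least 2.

[2; 2, 4, 2, 15]

757 = 2×309 + 139
309 = 2×139 + 31
139 = 4×31 + 15
31 = 2×15 + 1
15 = 15×1 + 0  (stop)
So 757/309 = [2; 2, 4, 2, 15].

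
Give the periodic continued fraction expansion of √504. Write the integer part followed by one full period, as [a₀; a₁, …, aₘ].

a₀ = ⌊√504⌋ = 22.
With m₀=0, d₀=1 and mₖ₊₁ = dₖaₖ − mₖ, dₖ₊₁ = (n − mₖ₊₁²)/dₖ, aₖ₊₁ = ⌊(a₀+mₖ₊₁)/dₖ₊₁⌋:
  k=1: m=22, d=20, a=2
  k=2: m=18, d=9, a=4
  k=3: m=18, d=20, a=2
  k=4: m=22, d=1, a=44
d=1 and a=2a₀=44 at k=4, so the next step gives (m, d) = (22, 20) again — its k=1 value — and the period has length 4.

[22; 2, 4, 2, 44]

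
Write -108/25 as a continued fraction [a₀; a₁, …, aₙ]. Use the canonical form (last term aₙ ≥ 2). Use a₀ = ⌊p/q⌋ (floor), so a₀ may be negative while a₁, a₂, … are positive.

[-5; 1, 2, 8]

-108 = -5*25 + 17
25 = 1*17 + 8
17 = 2*8 + 1
8 = 8*1 + 0  (stop)
So -108/25 = [-5; 1, 2, 8].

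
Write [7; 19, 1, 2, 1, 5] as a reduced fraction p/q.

3201/454

Using pₖ = aₖpₖ₋₁ + pₖ₋₂ and qₖ = aₖqₖ₋₁ + qₖ₋₂:
  k=0: a=7, p=7, q=1
  k=1: a=19, p=134, q=19
  k=2: a=1, p=141, q=20
  k=3: a=2, p=416, q=59
  k=4: a=1, p=557, q=79
  k=5: a=5, p=3201, q=454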